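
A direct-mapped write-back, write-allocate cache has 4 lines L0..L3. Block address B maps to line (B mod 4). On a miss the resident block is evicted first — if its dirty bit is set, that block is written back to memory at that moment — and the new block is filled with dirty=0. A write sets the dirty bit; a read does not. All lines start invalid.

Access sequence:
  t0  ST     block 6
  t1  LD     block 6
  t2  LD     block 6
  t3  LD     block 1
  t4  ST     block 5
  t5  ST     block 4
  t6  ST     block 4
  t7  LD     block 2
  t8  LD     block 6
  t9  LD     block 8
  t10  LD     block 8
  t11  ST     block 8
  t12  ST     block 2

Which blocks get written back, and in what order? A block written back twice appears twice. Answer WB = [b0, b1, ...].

0: W B6 → L2 miss [D]
1: R B6 → L2 hit [D]
2: R B6 → L2 hit [D]
3: R B1 → L1 miss [-]
4: W B5 → L1 miss [D]
5: W B4 → L0 miss [D]
6: W B4 → L0 hit [D]
7: R B2 → L2 miss wb→B6 [-]
8: R B6 → L2 miss [-]
9: R B8 → L0 miss wb→B4 [-]
10: R B8 → L0 hit [-]
11: W B8 → L0 hit [D]
12: W B2 → L2 miss [D]

WB = [6, 4]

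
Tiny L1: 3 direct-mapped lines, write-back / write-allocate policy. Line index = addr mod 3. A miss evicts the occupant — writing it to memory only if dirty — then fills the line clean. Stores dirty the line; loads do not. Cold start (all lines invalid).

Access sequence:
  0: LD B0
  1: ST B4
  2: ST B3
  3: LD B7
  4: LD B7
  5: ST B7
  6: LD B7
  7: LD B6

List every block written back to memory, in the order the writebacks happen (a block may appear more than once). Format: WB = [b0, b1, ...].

0: R B0 -> L0 miss  d=-]
1: W B4 -> L1 miss  d=D]
2: W B3 -> L0 miss  d=D]
3: R B7 -> L1 miss wb->B4  d=-]
4: R B7 -> L1 hit  d=-]
5: W B7 -> L1 hit  d=D]
6: R B7 -> L1 hit  d=D]
7: R B6 -> L0 miss wb->B3  d=-]

WB = [4, 3]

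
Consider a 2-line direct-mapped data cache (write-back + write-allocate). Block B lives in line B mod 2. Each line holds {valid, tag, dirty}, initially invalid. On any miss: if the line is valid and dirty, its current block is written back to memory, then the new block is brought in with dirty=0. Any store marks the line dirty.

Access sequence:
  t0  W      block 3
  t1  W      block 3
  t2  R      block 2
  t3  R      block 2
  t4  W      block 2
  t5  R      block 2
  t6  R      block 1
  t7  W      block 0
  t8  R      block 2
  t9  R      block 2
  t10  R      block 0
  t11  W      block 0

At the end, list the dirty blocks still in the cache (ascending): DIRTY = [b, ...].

DIRTY = [0]

  0 | W B3 → L1 miss [D]
  1 | W B3 → L1 hit [D]
  2 | R B2 → L0 miss [-]
  3 | R B2 → L0 hit [-]
  4 | W B2 → L0 hit [D]
  5 | R B2 → L0 hit [D]
  6 | R B1 → L1 miss wb→B3 [-]
  7 | W B0 → L0 miss wb→B2 [D]
  8 | R B2 → L0 miss wb→B0 [-]
  9 | R B2 → L0 hit [-]
  10 | R B0 → L0 miss [-]
  11 | W B0 → L0 hit [D]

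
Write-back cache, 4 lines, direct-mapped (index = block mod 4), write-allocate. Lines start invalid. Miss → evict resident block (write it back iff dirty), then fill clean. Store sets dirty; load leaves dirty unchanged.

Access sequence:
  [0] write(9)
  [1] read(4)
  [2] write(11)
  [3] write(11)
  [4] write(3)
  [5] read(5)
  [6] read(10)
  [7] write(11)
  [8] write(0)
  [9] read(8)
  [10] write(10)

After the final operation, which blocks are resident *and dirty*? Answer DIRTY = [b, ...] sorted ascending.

DIRTY = [10, 11]

  0 | W B9 → L1 miss [D]
  1 | R B4 → L0 miss [-]
  2 | W B11 → L3 miss [D]
  3 | W B11 → L3 hit [D]
  4 | W B3 → L3 miss wb→B11 [D]
  5 | R B5 → L1 miss wb→B9 [-]
  6 | R B10 → L2 miss [-]
  7 | W B11 → L3 miss wb→B3 [D]
  8 | W B0 → L0 miss [D]
  9 | R B8 → L0 miss wb→B0 [-]
  10 | W B10 → L2 hit [D]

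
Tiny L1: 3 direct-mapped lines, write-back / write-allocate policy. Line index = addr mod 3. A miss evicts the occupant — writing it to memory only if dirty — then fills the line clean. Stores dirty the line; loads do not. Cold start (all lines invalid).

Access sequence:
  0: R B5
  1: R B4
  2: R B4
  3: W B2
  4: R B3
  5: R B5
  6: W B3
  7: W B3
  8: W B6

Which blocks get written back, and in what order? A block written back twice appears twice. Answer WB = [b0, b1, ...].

0: R B5 -> L2 miss  d=-]
1: R B4 -> L1 miss  d=-]
2: R B4 -> L1 hit  d=-]
3: W B2 -> L2 miss  d=D]
4: R B3 -> L0 miss  d=-]
5: R B5 -> L2 miss wb->B2  d=-]
6: W B3 -> L0 hit  d=D]
7: W B3 -> L0 hit  d=D]
8: W B6 -> L0 miss wb->B3  d=D]

WB = [2, 3]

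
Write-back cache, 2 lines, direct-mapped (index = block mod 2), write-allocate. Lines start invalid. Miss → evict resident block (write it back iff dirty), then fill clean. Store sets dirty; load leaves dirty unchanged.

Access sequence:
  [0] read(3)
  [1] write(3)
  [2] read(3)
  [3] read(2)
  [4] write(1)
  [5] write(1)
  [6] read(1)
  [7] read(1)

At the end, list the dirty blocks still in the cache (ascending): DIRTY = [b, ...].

  0 | R B3 → L1 miss [-]
  1 | W B3 → L1 hit [D]
  2 | R B3 → L1 hit [D]
  3 | R B2 → L0 miss [-]
  4 | W B1 → L1 miss wb→B3 [D]
  5 | W B1 → L1 hit [D]
  6 | R B1 → L1 hit [D]
  7 | R B1 → L1 hit [D]

DIRTY = [1]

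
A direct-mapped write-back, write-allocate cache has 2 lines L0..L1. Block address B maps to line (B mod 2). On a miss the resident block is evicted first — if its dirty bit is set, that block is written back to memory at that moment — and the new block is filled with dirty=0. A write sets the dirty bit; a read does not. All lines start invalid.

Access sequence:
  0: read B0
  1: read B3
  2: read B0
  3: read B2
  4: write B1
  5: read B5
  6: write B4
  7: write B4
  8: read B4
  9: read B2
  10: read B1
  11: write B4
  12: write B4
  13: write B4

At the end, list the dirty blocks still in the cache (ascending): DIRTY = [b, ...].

DIRTY = [4]

0: R B0 → L0 miss [-]
1: R B3 → L1 miss [-]
2: R B0 → L0 hit [-]
3: R B2 → L0 miss [-]
4: W B1 → L1 miss [D]
5: R B5 → L1 miss wb→B1 [-]
6: W B4 → L0 miss [D]
7: W B4 → L0 hit [D]
8: R B4 → L0 hit [D]
9: R B2 → L0 miss wb→B4 [-]
10: R B1 → L1 miss [-]
11: W B4 → L0 miss [D]
12: W B4 → L0 hit [D]
13: W B4 → L0 hit [D]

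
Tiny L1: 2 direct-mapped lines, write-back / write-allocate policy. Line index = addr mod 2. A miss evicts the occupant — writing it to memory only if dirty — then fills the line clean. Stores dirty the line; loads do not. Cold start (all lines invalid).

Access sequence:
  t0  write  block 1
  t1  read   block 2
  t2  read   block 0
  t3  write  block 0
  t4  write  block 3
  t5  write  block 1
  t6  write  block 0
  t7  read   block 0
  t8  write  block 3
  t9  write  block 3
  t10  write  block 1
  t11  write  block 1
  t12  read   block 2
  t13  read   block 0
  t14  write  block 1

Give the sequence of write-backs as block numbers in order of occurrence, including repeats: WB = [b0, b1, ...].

WB = [1, 3, 1, 3, 0]

0: W B1 -> L1 miss  d=D]
1: R B2 -> L0 miss  d=-]
2: R B0 -> L0 miss  d=-]
3: W B0 -> L0 hit  d=D]
4: W B3 -> L1 miss wb->B1  d=D]
5: W B1 -> L1 miss wb->B3  d=D]
6: W B0 -> L0 hit  d=D]
7: R B0 -> L0 hit  d=D]
8: W B3 -> L1 miss wb->B1  d=D]
9: W B3 -> L1 hit  d=D]
10: W B1 -> L1 miss wb->B3  d=D]
11: W B1 -> L1 hit  d=D]
12: R B2 -> L0 miss wb->B0  d=-]
13: R B0 -> L0 miss  d=-]
14: W B1 -> L1 hit  d=D]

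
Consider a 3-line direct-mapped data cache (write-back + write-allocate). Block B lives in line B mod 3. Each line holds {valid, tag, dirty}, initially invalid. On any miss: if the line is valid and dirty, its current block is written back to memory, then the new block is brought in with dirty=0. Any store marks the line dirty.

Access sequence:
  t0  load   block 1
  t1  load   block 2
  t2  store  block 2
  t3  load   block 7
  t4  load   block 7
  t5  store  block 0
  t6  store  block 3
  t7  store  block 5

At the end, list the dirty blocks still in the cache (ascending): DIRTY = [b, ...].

DIRTY = [3, 5]

  0 | R B1 → L1 miss [-]
  1 | R B2 → L2 miss [-]
  2 | W B2 → L2 hit [D]
  3 | R B7 → L1 miss [-]
  4 | R B7 → L1 hit [-]
  5 | W B0 → L0 miss [D]
  6 | W B3 → L0 miss wb→B0 [D]
  7 | W B5 → L2 miss wb→B2 [D]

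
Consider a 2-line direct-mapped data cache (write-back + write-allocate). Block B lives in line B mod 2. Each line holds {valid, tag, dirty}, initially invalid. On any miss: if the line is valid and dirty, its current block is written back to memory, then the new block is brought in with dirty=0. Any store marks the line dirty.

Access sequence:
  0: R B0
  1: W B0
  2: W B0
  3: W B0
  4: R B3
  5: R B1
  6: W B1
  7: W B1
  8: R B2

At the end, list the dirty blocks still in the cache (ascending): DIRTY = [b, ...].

DIRTY = [1]

0: R B0 → L0 miss [-]
1: W B0 → L0 hit [D]
2: W B0 → L0 hit [D]
3: W B0 → L0 hit [D]
4: R B3 → L1 miss [-]
5: R B1 → L1 miss [-]
6: W B1 → L1 hit [D]
7: W B1 → L1 hit [D]
8: R B2 → L0 miss wb→B0 [-]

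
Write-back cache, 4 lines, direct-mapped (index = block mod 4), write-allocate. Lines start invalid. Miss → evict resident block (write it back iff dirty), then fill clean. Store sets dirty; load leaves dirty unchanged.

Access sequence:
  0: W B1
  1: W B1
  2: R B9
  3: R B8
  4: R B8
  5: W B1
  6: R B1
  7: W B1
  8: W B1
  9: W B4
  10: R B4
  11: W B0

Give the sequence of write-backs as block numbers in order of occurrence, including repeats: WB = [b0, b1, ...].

WB = [1, 4]

0: W B1 -> L1 miss  d=D]
1: W B1 -> L1 hit  d=D]
2: R B9 -> L1 miss wb->B1  d=-]
3: R B8 -> L0 miss  d=-]
4: R B8 -> L0 hit  d=-]
5: W B1 -> L1 miss  d=D]
6: R B1 -> L1 hit  d=D]
7: W B1 -> L1 hit  d=D]
8: W B1 -> L1 hit  d=D]
9: W B4 -> L0 miss  d=D]
10: R B4 -> L0 hit  d=D]
11: W B0 -> L0 miss wb->B4  d=D]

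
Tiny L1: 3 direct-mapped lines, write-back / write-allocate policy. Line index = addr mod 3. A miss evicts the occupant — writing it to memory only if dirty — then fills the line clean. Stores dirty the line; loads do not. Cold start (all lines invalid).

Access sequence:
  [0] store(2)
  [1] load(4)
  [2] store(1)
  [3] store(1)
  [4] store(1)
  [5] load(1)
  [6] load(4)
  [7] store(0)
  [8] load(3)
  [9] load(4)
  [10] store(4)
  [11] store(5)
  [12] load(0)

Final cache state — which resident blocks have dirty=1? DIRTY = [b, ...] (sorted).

DIRTY = [4, 5]

0: W B2 → L2 miss [D]
1: R B4 → L1 miss [-]
2: W B1 → L1 miss [D]
3: W B1 → L1 hit [D]
4: W B1 → L1 hit [D]
5: R B1 → L1 hit [D]
6: R B4 → L1 miss wb→B1 [-]
7: W B0 → L0 miss [D]
8: R B3 → L0 miss wb→B0 [-]
9: R B4 → L1 hit [-]
10: W B4 → L1 hit [D]
11: W B5 → L2 miss wb→B2 [D]
12: R B0 → L0 miss [-]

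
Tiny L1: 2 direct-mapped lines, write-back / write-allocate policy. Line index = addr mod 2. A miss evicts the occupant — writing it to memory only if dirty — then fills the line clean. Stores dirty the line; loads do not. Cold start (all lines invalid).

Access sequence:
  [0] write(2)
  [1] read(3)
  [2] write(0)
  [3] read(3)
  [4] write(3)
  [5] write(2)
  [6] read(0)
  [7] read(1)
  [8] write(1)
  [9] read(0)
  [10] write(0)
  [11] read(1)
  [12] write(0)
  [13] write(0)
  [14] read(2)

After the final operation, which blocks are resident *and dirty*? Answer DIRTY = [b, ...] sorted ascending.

  0 | W B2 → L0 miss [D]
  1 | R B3 → L1 miss [-]
  2 | W B0 → L0 miss wb→B2 [D]
  3 | R B3 → L1 hit [-]
  4 | W B3 → L1 hit [D]
  5 | W B2 → L0 miss wb→B0 [D]
  6 | R B0 → L0 miss wb→B2 [-]
  7 | R B1 → L1 miss wb→B3 [-]
  8 | W B1 → L1 hit [D]
  9 | R B0 → L0 hit [-]
  10 | W B0 → L0 hit [D]
  11 | R B1 → L1 hit [D]
  12 | W B0 → L0 hit [D]
  13 | W B0 → L0 hit [D]
  14 | R B2 → L0 miss wb→B0 [-]

DIRTY = [1]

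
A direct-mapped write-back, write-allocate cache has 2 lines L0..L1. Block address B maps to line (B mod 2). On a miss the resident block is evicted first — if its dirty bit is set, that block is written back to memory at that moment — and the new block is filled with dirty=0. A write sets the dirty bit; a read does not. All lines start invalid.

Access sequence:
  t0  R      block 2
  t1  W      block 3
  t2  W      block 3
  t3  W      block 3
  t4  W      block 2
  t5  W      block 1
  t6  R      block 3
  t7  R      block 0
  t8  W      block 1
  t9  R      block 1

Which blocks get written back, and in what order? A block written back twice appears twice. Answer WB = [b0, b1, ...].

WB = [3, 1, 2]

0: R B2 → L0 miss [-]
1: W B3 → L1 miss [D]
2: W B3 → L1 hit [D]
3: W B3 → L1 hit [D]
4: W B2 → L0 hit [D]
5: W B1 → L1 miss wb→B3 [D]
6: R B3 → L1 miss wb→B1 [-]
7: R B0 → L0 miss wb→B2 [-]
8: W B1 → L1 miss [D]
9: R B1 → L1 hit [D]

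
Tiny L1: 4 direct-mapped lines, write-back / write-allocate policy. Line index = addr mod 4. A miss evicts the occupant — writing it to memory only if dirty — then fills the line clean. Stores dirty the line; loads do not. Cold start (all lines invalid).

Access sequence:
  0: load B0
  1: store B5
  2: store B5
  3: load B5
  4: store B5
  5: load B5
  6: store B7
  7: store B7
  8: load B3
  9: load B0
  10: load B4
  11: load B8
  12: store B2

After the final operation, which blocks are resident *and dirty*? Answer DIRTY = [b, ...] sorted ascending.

DIRTY = [2, 5]

  0 | R B0 → L0 miss [-]
  1 | W B5 → L1 miss [D]
  2 | W B5 → L1 hit [D]
  3 | R B5 → L1 hit [D]
  4 | W B5 → L1 hit [D]
  5 | R B5 → L1 hit [D]
  6 | W B7 → L3 miss [D]
  7 | W B7 → L3 hit [D]
  8 | R B3 → L3 miss wb→B7 [-]
  9 | R B0 → L0 hit [-]
  10 | R B4 → L0 miss [-]
  11 | R B8 → L0 miss [-]
  12 | W B2 → L2 miss [D]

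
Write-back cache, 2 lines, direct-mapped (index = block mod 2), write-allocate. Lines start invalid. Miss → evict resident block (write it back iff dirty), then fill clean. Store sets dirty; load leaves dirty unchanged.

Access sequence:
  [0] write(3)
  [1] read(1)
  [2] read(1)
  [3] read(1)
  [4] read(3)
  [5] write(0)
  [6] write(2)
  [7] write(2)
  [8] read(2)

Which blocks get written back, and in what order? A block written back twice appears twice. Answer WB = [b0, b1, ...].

0: W B3 → L1 miss [D]
1: R B1 → L1 miss wb→B3 [-]
2: R B1 → L1 hit [-]
3: R B1 → L1 hit [-]
4: R B3 → L1 miss [-]
5: W B0 → L0 miss [D]
6: W B2 → L0 miss wb→B0 [D]
7: W B2 → L0 hit [D]
8: R B2 → L0 hit [D]

WB = [3, 0]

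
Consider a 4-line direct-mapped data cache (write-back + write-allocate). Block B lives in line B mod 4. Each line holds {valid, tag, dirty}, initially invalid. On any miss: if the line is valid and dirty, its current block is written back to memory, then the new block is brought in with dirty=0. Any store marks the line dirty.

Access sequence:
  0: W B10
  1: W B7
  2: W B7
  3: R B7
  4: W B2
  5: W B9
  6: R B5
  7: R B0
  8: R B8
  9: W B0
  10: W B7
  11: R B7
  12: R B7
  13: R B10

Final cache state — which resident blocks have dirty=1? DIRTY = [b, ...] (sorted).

0: W B10 -> L2 miss  d=D]
1: W B7 -> L3 miss  d=D]
2: W B7 -> L3 hit  d=D]
3: R B7 -> L3 hit  d=D]
4: W B2 -> L2 miss wb->B10  d=D]
5: W B9 -> L1 miss  d=D]
6: R B5 -> L1 miss wb->B9  d=-]
7: R B0 -> L0 miss  d=-]
8: R B8 -> L0 miss  d=-]
9: W B0 -> L0 miss  d=D]
10: W B7 -> L3 hit  d=D]
11: R B7 -> L3 hit  d=D]
12: R B7 -> L3 hit  d=D]
13: R B10 -> L2 miss wb->B2  d=-]

DIRTY = [0, 7]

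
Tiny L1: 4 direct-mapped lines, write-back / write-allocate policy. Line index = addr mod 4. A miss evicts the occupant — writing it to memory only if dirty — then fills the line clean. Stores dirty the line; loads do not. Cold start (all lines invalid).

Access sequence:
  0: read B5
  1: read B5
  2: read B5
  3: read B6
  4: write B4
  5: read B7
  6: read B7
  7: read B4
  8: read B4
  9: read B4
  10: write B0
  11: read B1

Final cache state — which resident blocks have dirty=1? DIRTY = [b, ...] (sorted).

0: R B5 → L1 miss [-]
1: R B5 → L1 hit [-]
2: R B5 → L1 hit [-]
3: R B6 → L2 miss [-]
4: W B4 → L0 miss [D]
5: R B7 → L3 miss [-]
6: R B7 → L3 hit [-]
7: R B4 → L0 hit [D]
8: R B4 → L0 hit [D]
9: R B4 → L0 hit [D]
10: W B0 → L0 miss wb→B4 [D]
11: R B1 → L1 miss [-]

DIRTY = [0]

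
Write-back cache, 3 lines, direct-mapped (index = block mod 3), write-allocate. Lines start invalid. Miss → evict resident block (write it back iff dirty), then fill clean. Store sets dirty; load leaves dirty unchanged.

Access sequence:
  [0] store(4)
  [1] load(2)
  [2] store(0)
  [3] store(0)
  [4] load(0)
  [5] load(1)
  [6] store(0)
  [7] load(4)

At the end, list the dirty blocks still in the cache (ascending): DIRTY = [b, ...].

DIRTY = [0]

0: W B4 -> L1 miss  d=D]
1: R B2 -> L2 miss  d=-]
2: W B0 -> L0 miss  d=D]
3: W B0 -> L0 hit  d=D]
4: R B0 -> L0 hit  d=D]
5: R B1 -> L1 miss wb->B4  d=-]
6: W B0 -> L0 hit  d=D]
7: R B4 -> L1 miss  d=-]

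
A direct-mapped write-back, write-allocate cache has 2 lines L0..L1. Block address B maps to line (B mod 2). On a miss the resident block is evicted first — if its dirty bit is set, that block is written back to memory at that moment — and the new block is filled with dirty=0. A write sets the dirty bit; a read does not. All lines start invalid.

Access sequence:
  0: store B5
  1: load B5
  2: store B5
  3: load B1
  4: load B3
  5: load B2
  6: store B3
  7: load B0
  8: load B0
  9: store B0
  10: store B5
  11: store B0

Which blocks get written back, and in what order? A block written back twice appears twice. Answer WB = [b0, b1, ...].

WB = [5, 3]

0: W B5 -> L1 miss  d=D]
1: R B5 -> L1 hit  d=D]
2: W B5 -> L1 hit  d=D]
3: R B1 -> L1 miss wb->B5  d=-]
4: R B3 -> L1 miss  d=-]
5: R B2 -> L0 miss  d=-]
6: W B3 -> L1 hit  d=D]
7: R B0 -> L0 miss  d=-]
8: R B0 -> L0 hit  d=-]
9: W B0 -> L0 hit  d=D]
10: W B5 -> L1 miss wb->B3  d=D]
11: W B0 -> L0 hit  d=D]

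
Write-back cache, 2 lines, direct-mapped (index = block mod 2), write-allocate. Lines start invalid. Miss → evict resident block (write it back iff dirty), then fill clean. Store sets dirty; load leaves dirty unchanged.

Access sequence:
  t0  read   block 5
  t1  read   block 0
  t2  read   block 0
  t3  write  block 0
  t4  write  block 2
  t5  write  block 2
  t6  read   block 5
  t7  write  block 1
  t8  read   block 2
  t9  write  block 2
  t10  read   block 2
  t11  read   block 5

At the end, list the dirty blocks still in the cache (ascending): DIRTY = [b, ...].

0: R B5 -> L1 miss  d=-]
1: R B0 -> L0 miss  d=-]
2: R B0 -> L0 hit  d=-]
3: W B0 -> L0 hit  d=D]
4: W B2 -> L0 miss wb->B0  d=D]
5: W B2 -> L0 hit  d=D]
6: R B5 -> L1 hit  d=-]
7: W B1 -> L1 miss  d=D]
8: R B2 -> L0 hit  d=D]
9: W B2 -> L0 hit  d=D]
10: R B2 -> L0 hit  d=D]
11: R B5 -> L1 miss wb->B1  d=-]

DIRTY = [2]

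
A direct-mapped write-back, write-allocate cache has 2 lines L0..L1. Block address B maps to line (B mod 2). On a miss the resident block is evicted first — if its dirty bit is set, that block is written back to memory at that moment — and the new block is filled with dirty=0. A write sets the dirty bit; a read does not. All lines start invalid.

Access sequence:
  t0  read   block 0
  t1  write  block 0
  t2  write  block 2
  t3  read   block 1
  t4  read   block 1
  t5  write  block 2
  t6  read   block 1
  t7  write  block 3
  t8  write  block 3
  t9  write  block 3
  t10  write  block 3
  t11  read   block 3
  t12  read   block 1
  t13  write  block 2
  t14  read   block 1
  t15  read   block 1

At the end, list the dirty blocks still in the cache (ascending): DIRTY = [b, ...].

0: R B0 → L0 miss [-]
1: W B0 → L0 hit [D]
2: W B2 → L0 miss wb→B0 [D]
3: R B1 → L1 miss [-]
4: R B1 → L1 hit [-]
5: W B2 → L0 hit [D]
6: R B1 → L1 hit [-]
7: W B3 → L1 miss [D]
8: W B3 → L1 hit [D]
9: W B3 → L1 hit [D]
10: W B3 → L1 hit [D]
11: R B3 → L1 hit [D]
12: R B1 → L1 miss wb→B3 [-]
13: W B2 → L0 hit [D]
14: R B1 → L1 hit [-]
15: R B1 → L1 hit [-]

DIRTY = [2]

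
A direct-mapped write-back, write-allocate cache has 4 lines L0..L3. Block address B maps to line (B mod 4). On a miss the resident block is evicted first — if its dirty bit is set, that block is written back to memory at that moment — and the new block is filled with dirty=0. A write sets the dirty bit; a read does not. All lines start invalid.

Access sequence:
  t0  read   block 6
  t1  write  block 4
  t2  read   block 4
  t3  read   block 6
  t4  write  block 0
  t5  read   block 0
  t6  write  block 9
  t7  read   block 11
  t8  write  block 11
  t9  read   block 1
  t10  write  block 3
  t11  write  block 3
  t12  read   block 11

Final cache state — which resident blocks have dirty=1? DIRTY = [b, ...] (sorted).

0: R B6 -> L2 miss  d=-]
1: W B4 -> L0 miss  d=D]
2: R B4 -> L0 hit  d=D]
3: R B6 -> L2 hit  d=-]
4: W B0 -> L0 miss wb->B4  d=D]
5: R B0 -> L0 hit  d=D]
6: W B9 -> L1 miss  d=D]
7: R B11 -> L3 miss  d=-]
8: W B11 -> L3 hit  d=D]
9: R B1 -> L1 miss wb->B9  d=-]
10: W B3 -> L3 miss wb->B11  d=D]
11: W B3 -> L3 hit  d=D]
12: R B11 -> L3 miss wb->B3  d=-]

DIRTY = [0]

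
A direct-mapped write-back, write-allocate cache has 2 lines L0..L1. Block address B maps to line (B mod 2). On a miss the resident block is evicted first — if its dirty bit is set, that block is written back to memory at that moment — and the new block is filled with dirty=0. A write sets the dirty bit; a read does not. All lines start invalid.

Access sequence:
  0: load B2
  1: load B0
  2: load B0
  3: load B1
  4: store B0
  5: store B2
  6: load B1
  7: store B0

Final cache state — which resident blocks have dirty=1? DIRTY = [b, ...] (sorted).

0: R B2 → L0 miss [-]
1: R B0 → L0 miss [-]
2: R B0 → L0 hit [-]
3: R B1 → L1 miss [-]
4: W B0 → L0 hit [D]
5: W B2 → L0 miss wb→B0 [D]
6: R B1 → L1 hit [-]
7: W B0 → L0 miss wb→B2 [D]

DIRTY = [0]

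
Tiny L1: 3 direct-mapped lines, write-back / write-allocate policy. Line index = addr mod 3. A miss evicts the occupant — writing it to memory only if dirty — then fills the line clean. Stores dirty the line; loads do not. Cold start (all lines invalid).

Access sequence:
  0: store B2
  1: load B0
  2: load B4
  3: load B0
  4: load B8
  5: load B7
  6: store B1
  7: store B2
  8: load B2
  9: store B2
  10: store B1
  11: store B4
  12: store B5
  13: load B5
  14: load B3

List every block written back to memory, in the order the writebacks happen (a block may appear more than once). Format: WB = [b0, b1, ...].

WB = [2, 1, 2]

0: W B2 -> L2 miss  d=D]
1: R B0 -> L0 miss  d=-]
2: R B4 -> L1 miss  d=-]
3: R B0 -> L0 hit  d=-]
4: R B8 -> L2 miss wb->B2  d=-]
5: R B7 -> L1 miss  d=-]
6: W B1 -> L1 miss  d=D]
7: W B2 -> L2 miss  d=D]
8: R B2 -> L2 hit  d=D]
9: W B2 -> L2 hit  d=D]
10: W B1 -> L1 hit  d=D]
11: W B4 -> L1 miss wb->B1  d=D]
12: W B5 -> L2 miss wb->B2  d=D]
13: R B5 -> L2 hit  d=D]
14: R B3 -> L0 miss  d=-]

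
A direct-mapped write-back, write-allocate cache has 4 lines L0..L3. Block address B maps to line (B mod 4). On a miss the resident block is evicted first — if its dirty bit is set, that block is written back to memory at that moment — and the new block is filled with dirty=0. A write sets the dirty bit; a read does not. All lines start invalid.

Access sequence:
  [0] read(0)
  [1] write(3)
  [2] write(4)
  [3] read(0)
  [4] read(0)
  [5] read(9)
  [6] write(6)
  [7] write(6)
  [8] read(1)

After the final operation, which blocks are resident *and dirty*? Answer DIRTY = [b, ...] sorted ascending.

DIRTY = [3, 6]

0: R B0 -> L0 miss  d=-]
1: W B3 -> L3 miss  d=D]
2: W B4 -> L0 miss  d=D]
3: R B0 -> L0 miss wb->B4  d=-]
4: R B0 -> L0 hit  d=-]
5: R B9 -> L1 miss  d=-]
6: W B6 -> L2 miss  d=D]
7: W B6 -> L2 hit  d=D]
8: R B1 -> L1 miss  d=-]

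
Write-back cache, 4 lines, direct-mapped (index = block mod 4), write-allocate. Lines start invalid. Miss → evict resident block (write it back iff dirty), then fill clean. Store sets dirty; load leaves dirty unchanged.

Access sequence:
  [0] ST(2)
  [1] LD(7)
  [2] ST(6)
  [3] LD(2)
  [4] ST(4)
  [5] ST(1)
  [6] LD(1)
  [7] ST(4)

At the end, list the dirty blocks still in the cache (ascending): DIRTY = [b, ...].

DIRTY = [1, 4]

0: W B2 → L2 miss [D]
1: R B7 → L3 miss [-]
2: W B6 → L2 miss wb→B2 [D]
3: R B2 → L2 miss wb→B6 [-]
4: W B4 → L0 miss [D]
5: W B1 → L1 miss [D]
6: R B1 → L1 hit [D]
7: W B4 → L0 hit [D]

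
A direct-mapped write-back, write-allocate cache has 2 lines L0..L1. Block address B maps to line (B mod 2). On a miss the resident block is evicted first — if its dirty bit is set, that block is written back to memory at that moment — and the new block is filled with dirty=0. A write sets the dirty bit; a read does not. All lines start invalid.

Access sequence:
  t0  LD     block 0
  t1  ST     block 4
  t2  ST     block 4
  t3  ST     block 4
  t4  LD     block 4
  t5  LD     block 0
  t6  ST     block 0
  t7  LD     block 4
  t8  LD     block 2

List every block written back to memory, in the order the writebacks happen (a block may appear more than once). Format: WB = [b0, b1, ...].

  0 | R B0 → L0 miss [-]
  1 | W B4 → L0 miss [D]
  2 | W B4 → L0 hit [D]
  3 | W B4 → L0 hit [D]
  4 | R B4 → L0 hit [D]
  5 | R B0 → L0 miss wb→B4 [-]
  6 | W B0 → L0 hit [D]
  7 | R B4 → L0 miss wb→B0 [-]
  8 | R B2 → L0 miss [-]

WB = [4, 0]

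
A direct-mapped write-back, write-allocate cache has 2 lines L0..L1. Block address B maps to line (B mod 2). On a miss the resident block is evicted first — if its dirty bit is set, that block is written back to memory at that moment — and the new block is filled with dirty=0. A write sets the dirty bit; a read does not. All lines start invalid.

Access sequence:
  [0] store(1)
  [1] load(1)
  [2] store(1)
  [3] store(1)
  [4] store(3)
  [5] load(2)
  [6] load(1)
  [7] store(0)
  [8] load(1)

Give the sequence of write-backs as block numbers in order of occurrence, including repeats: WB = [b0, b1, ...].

WB = [1, 3]

0: W B1 → L1 miss [D]
1: R B1 → L1 hit [D]
2: W B1 → L1 hit [D]
3: W B1 → L1 hit [D]
4: W B3 → L1 miss wb→B1 [D]
5: R B2 → L0 miss [-]
6: R B1 → L1 miss wb→B3 [-]
7: W B0 → L0 miss [D]
8: R B1 → L1 hit [-]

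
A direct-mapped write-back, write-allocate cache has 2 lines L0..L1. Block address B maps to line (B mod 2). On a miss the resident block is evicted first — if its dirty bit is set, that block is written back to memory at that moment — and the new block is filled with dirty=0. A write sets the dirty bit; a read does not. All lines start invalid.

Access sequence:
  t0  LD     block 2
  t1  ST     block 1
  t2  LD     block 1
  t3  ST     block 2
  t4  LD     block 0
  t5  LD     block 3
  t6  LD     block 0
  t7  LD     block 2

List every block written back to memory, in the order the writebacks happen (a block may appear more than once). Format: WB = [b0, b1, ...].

WB = [2, 1]

0: R B2 -> L0 miss  d=-]
1: W B1 -> L1 miss  d=D]
2: R B1 -> L1 hit  d=D]
3: W B2 -> L0 hit  d=D]
4: R B0 -> L0 miss wb->B2  d=-]
5: R B3 -> L1 miss wb->B1  d=-]
6: R B0 -> L0 hit  d=-]
7: R B2 -> L0 miss  d=-]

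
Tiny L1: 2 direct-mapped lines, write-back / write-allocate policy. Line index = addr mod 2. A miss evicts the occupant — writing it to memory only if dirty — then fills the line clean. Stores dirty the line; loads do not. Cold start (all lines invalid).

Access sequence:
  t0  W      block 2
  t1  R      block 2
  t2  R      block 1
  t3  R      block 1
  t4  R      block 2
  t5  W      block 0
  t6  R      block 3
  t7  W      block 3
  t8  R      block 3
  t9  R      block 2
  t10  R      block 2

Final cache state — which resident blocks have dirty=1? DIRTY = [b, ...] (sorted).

  0 | W B2 → L0 miss [D]
  1 | R B2 → L0 hit [D]
  2 | R B1 → L1 miss [-]
  3 | R B1 → L1 hit [-]
  4 | R B2 → L0 hit [D]
  5 | W B0 → L0 miss wb→B2 [D]
  6 | R B3 → L1 miss [-]
  7 | W B3 → L1 hit [D]
  8 | R B3 → L1 hit [D]
  9 | R B2 → L0 miss wb→B0 [-]
  10 | R B2 → L0 hit [-]

DIRTY = [3]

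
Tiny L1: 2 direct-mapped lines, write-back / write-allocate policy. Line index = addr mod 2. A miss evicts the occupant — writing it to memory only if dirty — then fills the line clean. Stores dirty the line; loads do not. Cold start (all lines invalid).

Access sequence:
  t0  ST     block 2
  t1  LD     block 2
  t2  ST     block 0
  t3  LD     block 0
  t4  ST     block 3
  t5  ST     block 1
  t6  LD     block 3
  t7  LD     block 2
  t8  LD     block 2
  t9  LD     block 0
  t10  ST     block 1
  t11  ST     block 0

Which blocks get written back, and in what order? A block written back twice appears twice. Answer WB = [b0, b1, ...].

0: W B2 → L0 miss [D]
1: R B2 → L0 hit [D]
2: W B0 → L0 miss wb→B2 [D]
3: R B0 → L0 hit [D]
4: W B3 → L1 miss [D]
5: W B1 → L1 miss wb→B3 [D]
6: R B3 → L1 miss wb→B1 [-]
7: R B2 → L0 miss wb→B0 [-]
8: R B2 → L0 hit [-]
9: R B0 → L0 miss [-]
10: W B1 → L1 miss [D]
11: W B0 → L0 hit [D]

WB = [2, 3, 1, 0]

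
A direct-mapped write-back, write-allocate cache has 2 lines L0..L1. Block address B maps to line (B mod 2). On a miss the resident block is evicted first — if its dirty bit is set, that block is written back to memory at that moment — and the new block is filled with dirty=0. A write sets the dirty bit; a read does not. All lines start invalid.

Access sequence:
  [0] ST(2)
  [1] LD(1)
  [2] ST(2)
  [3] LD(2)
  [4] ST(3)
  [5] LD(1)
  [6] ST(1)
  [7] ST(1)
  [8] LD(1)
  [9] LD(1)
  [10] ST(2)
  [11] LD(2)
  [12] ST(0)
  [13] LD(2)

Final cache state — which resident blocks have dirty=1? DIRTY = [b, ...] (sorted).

0: W B2 -> L0 miss  d=D]
1: R B1 -> L1 miss  d=-]
2: W B2 -> L0 hit  d=D]
3: R B2 -> L0 hit  d=D]
4: W B3 -> L1 miss  d=D]
5: R B1 -> L1 miss wb->B3  d=-]
6: W B1 -> L1 hit  d=D]
7: W B1 -> L1 hit  d=D]
8: R B1 -> L1 hit  d=D]
9: R B1 -> L1 hit  d=D]
10: W B2 -> L0 hit  d=D]
11: R B2 -> L0 hit  d=D]
12: W B0 -> L0 miss wb->B2  d=D]
13: R B2 -> L0 miss wb->B0  d=-]

DIRTY = [1]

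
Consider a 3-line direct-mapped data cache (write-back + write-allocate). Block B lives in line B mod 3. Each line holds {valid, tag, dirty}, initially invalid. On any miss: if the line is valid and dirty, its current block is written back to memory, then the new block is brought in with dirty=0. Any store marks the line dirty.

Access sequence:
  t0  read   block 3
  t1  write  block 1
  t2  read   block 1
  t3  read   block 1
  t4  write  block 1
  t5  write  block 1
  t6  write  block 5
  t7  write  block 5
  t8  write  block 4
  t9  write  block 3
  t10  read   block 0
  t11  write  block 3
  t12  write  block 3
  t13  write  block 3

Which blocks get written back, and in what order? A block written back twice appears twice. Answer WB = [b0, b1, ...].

0: R B3 -> L0 miss  d=-]
1: W B1 -> L1 miss  d=D]
2: R B1 -> L1 hit  d=D]
3: R B1 -> L1 hit  d=D]
4: W B1 -> L1 hit  d=D]
5: W B1 -> L1 hit  d=D]
6: W B5 -> L2 miss  d=D]
7: W B5 -> L2 hit  d=D]
8: W B4 -> L1 miss wb->B1  d=D]
9: W B3 -> L0 hit  d=D]
10: R B0 -> L0 miss wb->B3  d=-]
11: W B3 -> L0 miss  d=D]
12: W B3 -> L0 hit  d=D]
13: W B3 -> L0 hit  d=D]

WB = [1, 3]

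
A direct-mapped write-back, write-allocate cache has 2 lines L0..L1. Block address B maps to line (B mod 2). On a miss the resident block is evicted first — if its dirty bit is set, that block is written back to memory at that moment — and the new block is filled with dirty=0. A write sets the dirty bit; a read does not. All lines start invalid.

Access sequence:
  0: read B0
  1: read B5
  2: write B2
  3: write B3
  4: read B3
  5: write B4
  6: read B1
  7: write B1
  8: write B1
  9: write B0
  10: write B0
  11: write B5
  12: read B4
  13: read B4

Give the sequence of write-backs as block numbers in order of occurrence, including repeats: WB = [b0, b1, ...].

WB = [2, 3, 4, 1, 0]

0: R B0 → L0 miss [-]
1: R B5 → L1 miss [-]
2: W B2 → L0 miss [D]
3: W B3 → L1 miss [D]
4: R B3 → L1 hit [D]
5: W B4 → L0 miss wb→B2 [D]
6: R B1 → L1 miss wb→B3 [-]
7: W B1 → L1 hit [D]
8: W B1 → L1 hit [D]
9: W B0 → L0 miss wb→B4 [D]
10: W B0 → L0 hit [D]
11: W B5 → L1 miss wb→B1 [D]
12: R B4 → L0 miss wb→B0 [-]
13: R B4 → L0 hit [-]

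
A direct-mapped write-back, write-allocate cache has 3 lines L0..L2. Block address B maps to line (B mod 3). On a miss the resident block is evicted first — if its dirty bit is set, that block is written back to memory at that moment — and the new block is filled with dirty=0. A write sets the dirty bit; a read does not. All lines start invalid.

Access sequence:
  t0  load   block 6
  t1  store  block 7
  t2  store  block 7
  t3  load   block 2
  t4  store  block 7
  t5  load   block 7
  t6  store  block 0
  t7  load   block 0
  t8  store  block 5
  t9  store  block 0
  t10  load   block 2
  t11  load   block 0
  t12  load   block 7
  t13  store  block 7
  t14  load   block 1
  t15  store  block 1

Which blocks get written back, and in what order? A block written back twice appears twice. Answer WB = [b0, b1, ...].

WB = [5, 7]

0: R B6 → L0 miss [-]
1: W B7 → L1 miss [D]
2: W B7 → L1 hit [D]
3: R B2 → L2 miss [-]
4: W B7 → L1 hit [D]
5: R B7 → L1 hit [D]
6: W B0 → L0 miss [D]
7: R B0 → L0 hit [D]
8: W B5 → L2 miss [D]
9: W B0 → L0 hit [D]
10: R B2 → L2 miss wb→B5 [-]
11: R B0 → L0 hit [D]
12: R B7 → L1 hit [D]
13: W B7 → L1 hit [D]
14: R B1 → L1 miss wb→B7 [-]
15: W B1 → L1 hit [D]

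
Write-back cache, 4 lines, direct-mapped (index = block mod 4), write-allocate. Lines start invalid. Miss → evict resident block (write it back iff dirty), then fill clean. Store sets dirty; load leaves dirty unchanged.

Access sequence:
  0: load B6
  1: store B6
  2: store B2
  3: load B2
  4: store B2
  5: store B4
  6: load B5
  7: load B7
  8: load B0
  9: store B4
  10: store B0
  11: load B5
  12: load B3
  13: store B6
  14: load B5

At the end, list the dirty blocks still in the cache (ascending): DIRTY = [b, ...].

DIRTY = [0, 6]

  0 | R B6 → L2 miss [-]
  1 | W B6 → L2 hit [D]
  2 | W B2 → L2 miss wb→B6 [D]
  3 | R B2 → L2 hit [D]
  4 | W B2 → L2 hit [D]
  5 | W B4 → L0 miss [D]
  6 | R B5 → L1 miss [-]
  7 | R B7 → L3 miss [-]
  8 | R B0 → L0 miss wb→B4 [-]
  9 | W B4 → L0 miss [D]
  10 | W B0 → L0 miss wb→B4 [D]
  11 | R B5 → L1 hit [-]
  12 | R B3 → L3 miss [-]
  13 | W B6 → L2 miss wb→B2 [D]
  14 | R B5 → L1 hit [-]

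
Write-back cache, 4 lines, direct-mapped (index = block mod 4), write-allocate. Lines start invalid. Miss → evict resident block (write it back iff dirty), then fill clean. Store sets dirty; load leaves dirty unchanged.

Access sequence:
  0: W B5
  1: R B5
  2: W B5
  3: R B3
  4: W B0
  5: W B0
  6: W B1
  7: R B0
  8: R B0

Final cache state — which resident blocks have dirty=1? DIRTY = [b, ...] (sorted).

DIRTY = [0, 1]

0: W B5 -> L1 miss  d=D]
1: R B5 -> L1 hit  d=D]
2: W B5 -> L1 hit  d=D]
3: R B3 -> L3 miss  d=-]
4: W B0 -> L0 miss  d=D]
5: W B0 -> L0 hit  d=D]
6: W B1 -> L1 miss wb->B5  d=D]
7: R B0 -> L0 hit  d=D]
8: R B0 -> L0 hit  d=D]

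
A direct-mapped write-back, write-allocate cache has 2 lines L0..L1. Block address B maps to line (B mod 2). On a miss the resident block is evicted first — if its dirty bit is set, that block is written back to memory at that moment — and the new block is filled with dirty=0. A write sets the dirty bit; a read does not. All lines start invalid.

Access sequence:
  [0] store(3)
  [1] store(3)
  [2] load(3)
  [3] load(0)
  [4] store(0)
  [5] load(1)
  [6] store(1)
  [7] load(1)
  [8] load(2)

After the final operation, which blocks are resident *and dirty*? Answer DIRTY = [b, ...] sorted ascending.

DIRTY = [1]

0: W B3 -> L1 miss  d=D]
1: W B3 -> L1 hit  d=D]
2: R B3 -> L1 hit  d=D]
3: R B0 -> L0 miss  d=-]
4: W B0 -> L0 hit  d=D]
5: R B1 -> L1 miss wb->B3  d=-]
6: W B1 -> L1 hit  d=D]
7: R B1 -> L1 hit  d=D]
8: R B2 -> L0 miss wb->B0  d=-]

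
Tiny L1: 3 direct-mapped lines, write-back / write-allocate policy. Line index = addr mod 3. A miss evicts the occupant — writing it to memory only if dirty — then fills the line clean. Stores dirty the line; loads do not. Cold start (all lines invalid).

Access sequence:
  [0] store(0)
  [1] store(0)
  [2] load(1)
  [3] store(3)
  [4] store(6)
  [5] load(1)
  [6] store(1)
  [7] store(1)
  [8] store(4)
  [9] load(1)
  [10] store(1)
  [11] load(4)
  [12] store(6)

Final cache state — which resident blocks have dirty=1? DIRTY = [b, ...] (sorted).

DIRTY = [6]

  0 | W B0 → L0 miss [D]
  1 | W B0 → L0 hit [D]
  2 | R B1 → L1 miss [-]
  3 | W B3 → L0 miss wb→B0 [D]
  4 | W B6 → L0 miss wb→B3 [D]
  5 | R B1 → L1 hit [-]
  6 | W B1 → L1 hit [D]
  7 | W B1 → L1 hit [D]
  8 | W B4 → L1 miss wb→B1 [D]
  9 | R B1 → L1 miss wb→B4 [-]
  10 | W B1 → L1 hit [D]
  11 | R B4 → L1 miss wb→B1 [-]
  12 | W B6 → L0 hit [D]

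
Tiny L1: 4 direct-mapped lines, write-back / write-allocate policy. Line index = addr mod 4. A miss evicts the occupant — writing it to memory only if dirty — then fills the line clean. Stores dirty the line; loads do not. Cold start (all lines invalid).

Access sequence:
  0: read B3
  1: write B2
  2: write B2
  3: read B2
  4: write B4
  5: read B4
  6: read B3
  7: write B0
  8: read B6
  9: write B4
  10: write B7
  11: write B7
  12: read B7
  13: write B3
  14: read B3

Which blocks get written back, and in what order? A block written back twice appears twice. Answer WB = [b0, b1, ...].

WB = [4, 2, 0, 7]

  0 | R B3 → L3 miss [-]
  1 | W B2 → L2 miss [D]
  2 | W B2 → L2 hit [D]
  3 | R B2 → L2 hit [D]
  4 | W B4 → L0 miss [D]
  5 | R B4 → L0 hit [D]
  6 | R B3 → L3 hit [-]
  7 | W B0 → L0 miss wb→B4 [D]
  8 | R B6 → L2 miss wb→B2 [-]
  9 | W B4 → L0 miss wb→B0 [D]
  10 | W B7 → L3 miss [D]
  11 | W B7 → L3 hit [D]
  12 | R B7 → L3 hit [D]
  13 | W B3 → L3 miss wb→B7 [D]
  14 | R B3 → L3 hit [D]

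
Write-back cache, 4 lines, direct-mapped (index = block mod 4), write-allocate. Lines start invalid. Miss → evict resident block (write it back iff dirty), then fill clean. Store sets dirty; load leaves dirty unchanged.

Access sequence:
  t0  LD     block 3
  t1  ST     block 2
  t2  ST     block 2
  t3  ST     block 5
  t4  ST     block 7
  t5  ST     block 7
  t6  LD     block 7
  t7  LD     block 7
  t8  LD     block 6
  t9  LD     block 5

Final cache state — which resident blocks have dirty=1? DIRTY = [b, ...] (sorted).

DIRTY = [5, 7]

0: R B3 -> L3 miss  d=-]
1: W B2 -> L2 miss  d=D]
2: W B2 -> L2 hit  d=D]
3: W B5 -> L1 miss  d=D]
4: W B7 -> L3 miss  d=D]
5: W B7 -> L3 hit  d=D]
6: R B7 -> L3 hit  d=D]
7: R B7 -> L3 hit  d=D]
8: R B6 -> L2 miss wb->B2  d=-]
9: R B5 -> L1 hit  d=D]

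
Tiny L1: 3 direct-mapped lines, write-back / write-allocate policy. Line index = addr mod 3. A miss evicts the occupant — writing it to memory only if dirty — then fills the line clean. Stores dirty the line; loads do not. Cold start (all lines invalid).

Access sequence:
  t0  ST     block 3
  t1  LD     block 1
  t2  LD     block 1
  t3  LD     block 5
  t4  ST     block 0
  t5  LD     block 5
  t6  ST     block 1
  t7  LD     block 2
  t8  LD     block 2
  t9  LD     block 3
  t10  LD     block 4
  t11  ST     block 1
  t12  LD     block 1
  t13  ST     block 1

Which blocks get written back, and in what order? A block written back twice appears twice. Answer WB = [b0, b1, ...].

  0 | W B3 → L0 miss [D]
  1 | R B1 → L1 miss [-]
  2 | R B1 → L1 hit [-]
  3 | R B5 → L2 miss [-]
  4 | W B0 → L0 miss wb→B3 [D]
  5 | R B5 → L2 hit [-]
  6 | W B1 → L1 hit [D]
  7 | R B2 → L2 miss [-]
  8 | R B2 → L2 hit [-]
  9 | R B3 → L0 miss wb→B0 [-]
  10 | R B4 → L1 miss wb→B1 [-]
  11 | W B1 → L1 miss [D]
  12 | R B1 → L1 hit [D]
  13 | W B1 → L1 hit [D]

WB = [3, 0, 1]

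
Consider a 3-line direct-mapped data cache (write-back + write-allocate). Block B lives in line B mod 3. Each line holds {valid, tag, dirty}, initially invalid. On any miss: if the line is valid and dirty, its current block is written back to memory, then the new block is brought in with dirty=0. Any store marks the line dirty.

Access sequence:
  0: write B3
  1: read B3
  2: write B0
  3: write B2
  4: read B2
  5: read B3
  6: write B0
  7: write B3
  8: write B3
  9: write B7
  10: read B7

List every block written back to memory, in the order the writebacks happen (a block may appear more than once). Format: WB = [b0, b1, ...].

WB = [3, 0, 0]

  0 | W B3 → L0 miss [D]
  1 | R B3 → L0 hit [D]
  2 | W B0 → L0 miss wb→B3 [D]
  3 | W B2 → L2 miss [D]
  4 | R B2 → L2 hit [D]
  5 | R B3 → L0 miss wb→B0 [-]
  6 | W B0 → L0 miss [D]
  7 | W B3 → L0 miss wb→B0 [D]
  8 | W B3 → L0 hit [D]
  9 | W B7 → L1 miss [D]
  10 | R B7 → L1 hit [D]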